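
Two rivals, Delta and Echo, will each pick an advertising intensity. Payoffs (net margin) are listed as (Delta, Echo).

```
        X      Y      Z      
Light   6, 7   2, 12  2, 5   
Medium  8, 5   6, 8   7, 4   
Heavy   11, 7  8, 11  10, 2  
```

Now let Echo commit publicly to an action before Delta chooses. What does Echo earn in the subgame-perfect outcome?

11

Work backward from Delta's decision.
- X → Delta plays Heavy (best of 6, 8, 11); Echo gets 7.
- Y → Delta plays Heavy (best of 2, 6, 8); Echo gets 11.
- Z → Delta plays Heavy (best of 2, 7, 10); Echo gets 2.
Maximizing over 7, 11, 2, Echo chooses Y. Subgame-perfect outcome: (Heavy, Y) with payoffs (8, 11).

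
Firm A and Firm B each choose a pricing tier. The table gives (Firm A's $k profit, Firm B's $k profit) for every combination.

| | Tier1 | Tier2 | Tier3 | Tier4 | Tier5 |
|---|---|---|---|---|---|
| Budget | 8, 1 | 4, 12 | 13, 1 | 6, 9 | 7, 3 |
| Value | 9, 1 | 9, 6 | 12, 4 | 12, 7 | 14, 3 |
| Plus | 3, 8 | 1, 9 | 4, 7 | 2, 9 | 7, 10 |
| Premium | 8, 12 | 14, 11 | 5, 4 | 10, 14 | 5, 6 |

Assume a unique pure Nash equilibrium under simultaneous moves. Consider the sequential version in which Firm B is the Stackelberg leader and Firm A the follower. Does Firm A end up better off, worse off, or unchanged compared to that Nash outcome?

better off

Backward induction with Firm B moving first.
- Tier1 → Firm A plays Value (best of 8, 9, 3, 8); Firm B gets 1.
- Tier2 → Firm A plays Premium (best of 4, 9, 1, 14); Firm B gets 11.
- Tier3 → Firm A plays Budget (best of 13, 12, 4, 5); Firm B gets 1.
- Tier4 → Firm A plays Value (best of 6, 12, 2, 10); Firm B gets 7.
- Tier5 → Firm A plays Value (best of 7, 14, 7, 5); Firm B gets 3.
Firm B's induced payoffs are 1, 11, 1, 7, 3, so Firm B commits to Tier2. Subgame-perfect outcome: (Premium, Tier2) with payoffs (14, 11).
Under simultaneous play:
Firm A's best replies: Tier1→Value; Tier2→Premium; Tier3→Budget; Tier4→Value; Tier5→Value.
Firm B's best replies: Budget→Tier2; Value→Tier4; Plus→Tier5; Premium→Tier4.
Only (Value, Tier4) has each player best-responding; Nash payoffs (12, 7).
Firm A earns 14 sequentially versus 12 at the Nash outcome: better off.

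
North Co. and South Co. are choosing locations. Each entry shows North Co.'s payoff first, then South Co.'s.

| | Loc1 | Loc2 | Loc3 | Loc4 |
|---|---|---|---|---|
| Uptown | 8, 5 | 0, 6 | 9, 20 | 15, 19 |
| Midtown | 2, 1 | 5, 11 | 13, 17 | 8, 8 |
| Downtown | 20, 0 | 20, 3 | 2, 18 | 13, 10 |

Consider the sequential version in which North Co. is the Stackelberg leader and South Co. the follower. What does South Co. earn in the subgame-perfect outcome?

Backward induction with North Co. moving first.
- Uptown: South Co. compares 5, 6, 20, 19 and picks Loc3; North Co. would get 9.
- Midtown: South Co. compares 1, 11, 17, 8 and picks Loc3; North Co. would get 13.
- Downtown: South Co. compares 0, 3, 18, 10 and picks Loc3; North Co. would get 2.
Maximizing over 9, 13, 2, North Co. chooses Midtown. Subgame-perfect outcome: (Midtown, Loc3) with payoffs (13, 17).

17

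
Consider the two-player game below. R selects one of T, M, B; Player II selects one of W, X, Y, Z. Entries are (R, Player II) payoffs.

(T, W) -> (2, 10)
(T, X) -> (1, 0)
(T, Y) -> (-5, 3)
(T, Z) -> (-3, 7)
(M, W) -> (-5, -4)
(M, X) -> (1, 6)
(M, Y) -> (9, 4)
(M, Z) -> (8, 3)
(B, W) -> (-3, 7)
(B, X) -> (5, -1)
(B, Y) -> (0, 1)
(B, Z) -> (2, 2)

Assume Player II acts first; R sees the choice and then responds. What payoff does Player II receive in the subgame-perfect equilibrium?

10

Backward induction with Player II moving first.
- W: BR = T, leader payoff 10.
- X: BR = B, leader payoff -1.
- Y: BR = M, leader payoff 4.
- Z: BR = M, leader payoff 3.
Player II's induced payoffs are 10, -1, 4, 3, so Player II commits to W. Subgame-perfect outcome: (T, W) with payoffs (2, 10).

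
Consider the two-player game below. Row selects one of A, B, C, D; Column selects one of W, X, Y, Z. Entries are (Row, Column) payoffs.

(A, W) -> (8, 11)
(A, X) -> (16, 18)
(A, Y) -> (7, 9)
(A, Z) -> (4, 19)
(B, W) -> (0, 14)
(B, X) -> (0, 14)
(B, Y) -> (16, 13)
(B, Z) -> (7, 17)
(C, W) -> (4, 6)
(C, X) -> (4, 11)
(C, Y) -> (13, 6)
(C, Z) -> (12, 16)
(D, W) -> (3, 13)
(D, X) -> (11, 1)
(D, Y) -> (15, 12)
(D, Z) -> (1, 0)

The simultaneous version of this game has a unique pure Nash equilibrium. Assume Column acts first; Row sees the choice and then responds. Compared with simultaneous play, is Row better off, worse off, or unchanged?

Solve by backward induction (Column leads).
- W: Row compares 8, 0, 4, 3 and picks A; Column would get 11.
- X: Row compares 16, 0, 4, 11 and picks A; Column would get 18.
- Y: Row compares 7, 16, 13, 15 and picks B; Column would get 13.
- Z: Row compares 4, 7, 12, 1 and picks C; Column would get 16.
Maximizing over 11, 18, 13, 16, Column chooses X. Subgame-perfect outcome: (A, X) with payoffs (16, 18).
For the simultaneous game, intersect best replies.
Row's best replies: W→A; X→A; Y→B; Z→C.
Column's best replies: A→Z; B→Z; C→Z; D→W.
The unique mutual best reply is (C, Z), giving (12, 16).
Row earns 16 sequentially versus 12 at the Nash outcome: better off.

better off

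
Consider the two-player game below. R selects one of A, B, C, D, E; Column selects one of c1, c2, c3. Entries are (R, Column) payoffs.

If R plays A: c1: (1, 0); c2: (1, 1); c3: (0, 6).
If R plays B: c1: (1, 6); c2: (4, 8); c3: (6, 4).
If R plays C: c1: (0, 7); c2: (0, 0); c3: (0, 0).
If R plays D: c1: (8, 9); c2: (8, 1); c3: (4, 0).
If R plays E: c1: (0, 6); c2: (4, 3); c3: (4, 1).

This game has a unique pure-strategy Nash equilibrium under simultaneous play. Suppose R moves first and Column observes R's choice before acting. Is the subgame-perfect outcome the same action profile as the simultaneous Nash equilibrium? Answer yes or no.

yes

Backward induction with R moving first.
- A: Column compares 0, 1, 6 and picks c3; R would get 0.
- B: Column compares 6, 8, 4 and picks c2; R would get 4.
- C: Column compares 7, 0, 0 and picks c1; R would get 0.
- D: Column compares 9, 1, 0 and picks c1; R would get 8.
- E: Column compares 6, 3, 1 and picks c1; R would get 0.
R's induced payoffs are 0, 4, 0, 8, 0, so R commits to D. Subgame-perfect outcome: (D, c1) with payoffs (8, 9).
Under simultaneous play:
R's best replies: c1→D; c2→D; c3→B.
Column's best replies: A→c3; B→c2; C→c1; D→c1; E→c1.
The unique mutual best reply is (D, c1), giving (8, 9).
Sequential outcome (D, c1) coincides with the Nash profile (D, c1).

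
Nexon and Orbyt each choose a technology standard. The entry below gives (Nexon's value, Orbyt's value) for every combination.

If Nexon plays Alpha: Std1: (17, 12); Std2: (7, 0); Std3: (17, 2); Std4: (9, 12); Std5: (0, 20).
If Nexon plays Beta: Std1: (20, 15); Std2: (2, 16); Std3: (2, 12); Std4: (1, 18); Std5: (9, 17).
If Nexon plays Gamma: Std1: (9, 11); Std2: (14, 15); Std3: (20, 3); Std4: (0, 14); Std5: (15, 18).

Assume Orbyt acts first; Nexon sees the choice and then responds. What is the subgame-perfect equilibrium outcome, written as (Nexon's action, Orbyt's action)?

(Gamma, Std5)

Solve by backward induction (Orbyt leads).
- Std1 → Nexon plays Beta (best of 17, 20, 9); Orbyt gets 15.
- Std2 → Nexon plays Gamma (best of 7, 2, 14); Orbyt gets 15.
- Std3 → Nexon plays Gamma (best of 17, 2, 20); Orbyt gets 3.
- Std4 → Nexon plays Alpha (best of 9, 1, 0); Orbyt gets 12.
- Std5 → Nexon plays Gamma (best of 0, 9, 15); Orbyt gets 18.
Among 15, 15, 3, 12, 18, the best is 18 at Std5. Subgame-perfect outcome: (Gamma, Std5) with payoffs (15, 18).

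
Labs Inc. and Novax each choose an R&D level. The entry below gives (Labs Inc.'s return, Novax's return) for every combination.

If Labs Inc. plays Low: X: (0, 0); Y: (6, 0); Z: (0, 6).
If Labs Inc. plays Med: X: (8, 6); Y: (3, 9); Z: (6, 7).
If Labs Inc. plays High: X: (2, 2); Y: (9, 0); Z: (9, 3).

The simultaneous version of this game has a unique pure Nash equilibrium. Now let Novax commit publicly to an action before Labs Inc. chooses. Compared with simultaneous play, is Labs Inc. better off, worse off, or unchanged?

Backward induction with Novax moving first.
- X: BR = Med, leader payoff 6.
- Y: BR = High, leader payoff 0.
- Z: BR = High, leader payoff 3.
Among 6, 0, 3, the best is 6 at X. Subgame-perfect outcome: (Med, X) with payoffs (8, 6).
Now find the simultaneous Nash equilibrium.
Labs Inc.'s best replies: X→Med; Y→High; Z→High.
Novax's best replies: Low→Z; Med→Y; High→Z.
Only (High, Z) has each player best-responding; Nash payoffs (9, 3).
Labs Inc. earns 8 sequentially versus 9 at the Nash outcome: worse off.

worse off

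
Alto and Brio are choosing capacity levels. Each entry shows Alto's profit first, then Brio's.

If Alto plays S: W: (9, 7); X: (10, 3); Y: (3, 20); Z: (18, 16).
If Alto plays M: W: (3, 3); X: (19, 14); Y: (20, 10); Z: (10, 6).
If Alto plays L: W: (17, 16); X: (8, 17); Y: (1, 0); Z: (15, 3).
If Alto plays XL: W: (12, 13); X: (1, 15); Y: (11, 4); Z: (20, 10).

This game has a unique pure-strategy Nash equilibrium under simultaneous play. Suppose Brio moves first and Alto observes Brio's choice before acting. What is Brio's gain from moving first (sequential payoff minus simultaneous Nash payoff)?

Work backward from Alto's decision.
- W: BR = L, leader payoff 16.
- X: BR = M, leader payoff 14.
- Y: BR = M, leader payoff 10.
- Z: BR = XL, leader payoff 10.
Brio's induced payoffs are 16, 14, 10, 10, so Brio commits to W. Subgame-perfect outcome: (L, W) with payoffs (17, 16).
Now find the simultaneous Nash equilibrium.
Alto's best replies: W→L; X→M; Y→M; Z→XL.
Brio's best replies: S→Y; M→X; L→X; XL→X.
The unique mutual best reply is (M, X), giving (19, 14).
Brio's commitment gain: 16 − 14 = 2.

2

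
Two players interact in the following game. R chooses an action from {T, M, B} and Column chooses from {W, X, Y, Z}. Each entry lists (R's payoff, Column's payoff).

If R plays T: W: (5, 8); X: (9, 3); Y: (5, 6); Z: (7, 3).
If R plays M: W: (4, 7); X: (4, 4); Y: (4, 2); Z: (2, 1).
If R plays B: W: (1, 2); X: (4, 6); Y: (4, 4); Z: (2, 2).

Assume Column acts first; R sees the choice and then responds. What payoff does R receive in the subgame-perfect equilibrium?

Work backward from R's decision.
- W: BR = T, leader payoff 8.
- X: BR = T, leader payoff 3.
- Y: BR = T, leader payoff 6.
- Z: BR = T, leader payoff 3.
Column's induced payoffs are 8, 3, 6, 3, so Column commits to W. Subgame-perfect outcome: (T, W) with payoffs (5, 8).

5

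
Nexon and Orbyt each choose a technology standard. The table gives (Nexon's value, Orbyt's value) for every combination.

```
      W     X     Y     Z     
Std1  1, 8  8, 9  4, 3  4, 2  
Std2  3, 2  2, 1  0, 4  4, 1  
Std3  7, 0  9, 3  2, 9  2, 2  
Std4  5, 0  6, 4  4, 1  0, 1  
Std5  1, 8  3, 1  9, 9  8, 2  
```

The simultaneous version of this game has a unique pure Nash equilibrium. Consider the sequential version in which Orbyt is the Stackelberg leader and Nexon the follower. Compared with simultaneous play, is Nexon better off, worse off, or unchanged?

unchanged

Backward induction with Orbyt moving first.
- W → Nexon plays Std3 (best of 1, 3, 7, 5, 1); Orbyt gets 0.
- X → Nexon plays Std3 (best of 8, 2, 9, 6, 3); Orbyt gets 3.
- Y → Nexon plays Std5 (best of 4, 0, 2, 4, 9); Orbyt gets 9.
- Z → Nexon plays Std5 (best of 4, 4, 2, 0, 8); Orbyt gets 2.
Among 0, 3, 9, 2, the best is 9 at Y. Subgame-perfect outcome: (Std5, Y) with payoffs (9, 9).
Now find the simultaneous Nash equilibrium.
Nexon's best replies: W→Std3; X→Std3; Y→Std5; Z→Std5.
Orbyt's best replies: Std1→X; Std2→Y; Std3→Y; Std4→X; Std5→Y.
Only (Std5, Y) has each player best-responding; Nash payoffs (9, 9).
Nexon earns 9 sequentially versus 9 at the Nash outcome: unchanged.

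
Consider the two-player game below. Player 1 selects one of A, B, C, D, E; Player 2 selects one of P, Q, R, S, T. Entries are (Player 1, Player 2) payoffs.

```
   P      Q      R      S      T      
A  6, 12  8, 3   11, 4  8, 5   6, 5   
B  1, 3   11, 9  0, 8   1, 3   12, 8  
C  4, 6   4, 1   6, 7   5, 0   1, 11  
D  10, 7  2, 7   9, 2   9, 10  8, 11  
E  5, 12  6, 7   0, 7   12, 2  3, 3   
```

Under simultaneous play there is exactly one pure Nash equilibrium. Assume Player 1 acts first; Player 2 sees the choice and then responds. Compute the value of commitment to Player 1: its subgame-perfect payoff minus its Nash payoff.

0

Solve by backward induction (Player 1 leads).
- A: Player 2 compares 12, 3, 4, 5, 5 and picks P; Player 1 would get 6.
- B: Player 2 compares 3, 9, 8, 3, 8 and picks Q; Player 1 would get 11.
- C: Player 2 compares 6, 1, 7, 0, 11 and picks T; Player 1 would get 1.
- D: Player 2 compares 7, 7, 2, 10, 11 and picks T; Player 1 would get 8.
- E: Player 2 compares 12, 7, 7, 2, 3 and picks P; Player 1 would get 5.
Maximizing over 6, 11, 1, 8, 5, Player 1 chooses B. Subgame-perfect outcome: (B, Q) with payoffs (11, 9).
Under simultaneous play:
Player 1's best replies: P→D; Q→B; R→A; S→E; T→B.
Player 2's best replies: A→P; B→Q; C→T; D→T; E→P.
The unique mutual best reply is (B, Q), giving (11, 9).
Player 1's commitment gain: 11 − 11 = 0.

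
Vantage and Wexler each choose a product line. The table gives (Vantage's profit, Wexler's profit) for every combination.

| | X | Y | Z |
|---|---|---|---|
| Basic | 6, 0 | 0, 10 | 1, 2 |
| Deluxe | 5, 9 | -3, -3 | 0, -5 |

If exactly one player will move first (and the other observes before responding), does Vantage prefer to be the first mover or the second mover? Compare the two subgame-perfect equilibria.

If Vantage leads: Wexler's best replies are Basic→Y, Deluxe→X; Vantage's induced payoffs 0, 5; outcome (Deluxe, X), payoffs (5, 9).
If Wexler leads: Vantage's best replies are X→Basic, Y→Basic, Z→Basic; Wexler's induced payoffs 0, 10, 2; outcome (Basic, Y), payoffs (0, 10).
Vantage gets 5 moving first and 0 moving second, so Vantage prefers to move first.

first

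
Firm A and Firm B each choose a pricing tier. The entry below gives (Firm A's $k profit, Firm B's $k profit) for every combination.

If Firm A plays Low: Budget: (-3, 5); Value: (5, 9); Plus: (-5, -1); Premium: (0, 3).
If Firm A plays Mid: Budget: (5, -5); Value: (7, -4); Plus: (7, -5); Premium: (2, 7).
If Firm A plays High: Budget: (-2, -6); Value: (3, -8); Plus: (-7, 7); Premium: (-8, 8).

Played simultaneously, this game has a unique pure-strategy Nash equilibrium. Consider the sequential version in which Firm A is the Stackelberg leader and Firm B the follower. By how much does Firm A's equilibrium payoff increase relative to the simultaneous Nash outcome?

Solve by backward induction (Firm A leads).
- Low → Firm B plays Value (best of 5, 9, -1, 3); Firm A gets 5.
- Mid → Firm B plays Premium (best of -5, -4, -5, 7); Firm A gets 2.
- High → Firm B plays Premium (best of -6, -8, 7, 8); Firm A gets -8.
Maximizing over 5, 2, -8, Firm A chooses Low. Subgame-perfect outcome: (Low, Value) with payoffs (5, 9).
Now find the simultaneous Nash equilibrium.
Firm A's best replies: Budget→Mid; Value→Mid; Plus→Mid; Premium→Mid.
Firm B's best replies: Low→Value; Mid→Premium; High→Premium.
Only (Mid, Premium) has each player best-responding; Nash payoffs (2, 7).
Firm A's commitment gain: 5 − 2 = 3.

3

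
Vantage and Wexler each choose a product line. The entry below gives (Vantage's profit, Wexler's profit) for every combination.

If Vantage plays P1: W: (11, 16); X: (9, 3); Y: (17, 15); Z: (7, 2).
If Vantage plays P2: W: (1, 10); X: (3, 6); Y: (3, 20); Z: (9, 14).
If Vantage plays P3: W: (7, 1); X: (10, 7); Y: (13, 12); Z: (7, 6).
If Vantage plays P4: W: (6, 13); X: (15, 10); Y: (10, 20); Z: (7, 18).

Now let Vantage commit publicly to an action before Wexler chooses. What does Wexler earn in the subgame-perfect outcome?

Solve by backward induction (Vantage leads).
- P1: BR = W, leader payoff 11.
- P2: BR = Y, leader payoff 3.
- P3: BR = Y, leader payoff 13.
- P4: BR = Y, leader payoff 10.
Maximizing over 11, 3, 13, 10, Vantage chooses P3. Subgame-perfect outcome: (P3, Y) with payoffs (13, 12).

12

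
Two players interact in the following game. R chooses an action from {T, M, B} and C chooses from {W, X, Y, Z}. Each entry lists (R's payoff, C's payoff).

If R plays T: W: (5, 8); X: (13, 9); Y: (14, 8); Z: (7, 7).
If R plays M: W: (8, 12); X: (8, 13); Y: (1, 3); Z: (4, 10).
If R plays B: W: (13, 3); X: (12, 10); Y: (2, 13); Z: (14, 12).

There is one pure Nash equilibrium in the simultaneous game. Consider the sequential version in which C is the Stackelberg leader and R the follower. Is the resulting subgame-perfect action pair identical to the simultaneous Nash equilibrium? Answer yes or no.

no

R best-responds to each possible C move:
- W → R plays B (best of 5, 8, 13); C gets 3.
- X → R plays T (best of 13, 8, 12); C gets 9.
- Y → R plays T (best of 14, 1, 2); C gets 8.
- Z → R plays B (best of 7, 4, 14); C gets 12.
Among 3, 9, 8, 12, the best is 12 at Z. Subgame-perfect outcome: (B, Z) with payoffs (14, 12).
Under simultaneous play:
R's best replies: W→B; X→T; Y→T; Z→B.
C's best replies: T→X; M→X; B→Y.
The unique mutual best reply is (T, X), giving (13, 9).
Sequential outcome (B, Z) differs from the Nash profile (T, X).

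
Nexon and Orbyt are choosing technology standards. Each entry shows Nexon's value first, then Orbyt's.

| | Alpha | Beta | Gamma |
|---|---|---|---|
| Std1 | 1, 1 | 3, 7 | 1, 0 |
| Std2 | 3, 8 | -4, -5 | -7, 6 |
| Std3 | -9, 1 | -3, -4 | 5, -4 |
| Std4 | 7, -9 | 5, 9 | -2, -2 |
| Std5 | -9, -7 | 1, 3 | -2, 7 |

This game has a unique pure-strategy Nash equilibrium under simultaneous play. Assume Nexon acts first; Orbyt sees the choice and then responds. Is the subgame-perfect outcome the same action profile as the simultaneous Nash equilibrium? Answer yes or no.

Backward induction with Nexon moving first.
- Std1: BR = Beta, leader payoff 3.
- Std2: BR = Alpha, leader payoff 3.
- Std3: BR = Alpha, leader payoff -9.
- Std4: BR = Beta, leader payoff 5.
- Std5: BR = Gamma, leader payoff -2.
Among 3, 3, -9, 5, -2, the best is 5 at Std4. Subgame-perfect outcome: (Std4, Beta) with payoffs (5, 9).
Under simultaneous play:
Nexon's best replies: Alpha→Std4; Beta→Std4; Gamma→Std3.
Orbyt's best replies: Std1→Beta; Std2→Alpha; Std3→Alpha; Std4→Beta; Std5→Gamma.
The unique mutual best reply is (Std4, Beta), giving (5, 9).
Sequential outcome (Std4, Beta) coincides with the Nash profile (Std4, Beta).

yes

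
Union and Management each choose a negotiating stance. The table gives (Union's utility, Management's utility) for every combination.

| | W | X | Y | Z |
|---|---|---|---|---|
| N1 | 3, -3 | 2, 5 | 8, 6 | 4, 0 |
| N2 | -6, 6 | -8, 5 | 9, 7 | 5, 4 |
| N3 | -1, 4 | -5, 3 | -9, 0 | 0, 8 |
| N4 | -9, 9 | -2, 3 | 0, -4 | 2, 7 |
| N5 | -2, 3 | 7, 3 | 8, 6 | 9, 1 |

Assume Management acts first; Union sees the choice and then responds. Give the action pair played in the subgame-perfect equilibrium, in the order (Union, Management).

Union best-responds to each possible Management move:
- W: Union compares 3, -6, -1, -9, -2 and picks N1; Management would get -3.
- X: Union compares 2, -8, -5, -2, 7 and picks N5; Management would get 3.
- Y: Union compares 8, 9, -9, 0, 8 and picks N2; Management would get 7.
- Z: Union compares 4, 5, 0, 2, 9 and picks N5; Management would get 1.
Maximizing over -3, 3, 7, 1, Management chooses Y. Subgame-perfect outcome: (N2, Y) with payoffs (9, 7).

(N2, Y)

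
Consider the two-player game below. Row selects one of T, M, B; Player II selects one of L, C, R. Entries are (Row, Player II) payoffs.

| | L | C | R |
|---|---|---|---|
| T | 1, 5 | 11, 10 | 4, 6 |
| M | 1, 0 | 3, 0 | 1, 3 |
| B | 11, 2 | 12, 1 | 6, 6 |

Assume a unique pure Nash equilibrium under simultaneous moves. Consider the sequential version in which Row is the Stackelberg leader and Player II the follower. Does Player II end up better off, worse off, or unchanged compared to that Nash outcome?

better off

Solve by backward induction (Row leads).
- T → Player II plays C (best of 5, 10, 6); Row gets 11.
- M → Player II plays R (best of 0, 0, 3); Row gets 1.
- B → Player II plays R (best of 2, 1, 6); Row gets 6.
Row's induced payoffs are 11, 1, 6, so Row commits to T. Subgame-perfect outcome: (T, C) with payoffs (11, 10).
Now find the simultaneous Nash equilibrium.
Row's best replies: L→B; C→B; R→B.
Player II's best replies: T→C; M→R; B→R.
Only (B, R) has each player best-responding; Nash payoffs (6, 6).
Player II earns 10 sequentially versus 6 at the Nash outcome: better off.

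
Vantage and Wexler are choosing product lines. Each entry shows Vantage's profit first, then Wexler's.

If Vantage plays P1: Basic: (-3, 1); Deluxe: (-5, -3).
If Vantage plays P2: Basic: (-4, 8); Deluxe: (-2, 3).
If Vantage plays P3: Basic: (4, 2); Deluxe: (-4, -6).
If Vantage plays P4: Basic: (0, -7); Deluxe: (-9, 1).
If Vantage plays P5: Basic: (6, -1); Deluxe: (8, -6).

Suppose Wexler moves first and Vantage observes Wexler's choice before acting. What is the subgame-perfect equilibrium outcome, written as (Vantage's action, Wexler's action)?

Solve by backward induction (Wexler leads).
- Basic: BR = P5, leader payoff -1.
- Deluxe: BR = P5, leader payoff -6.
Wexler's induced payoffs are -1, -6, so Wexler commits to Basic. Subgame-perfect outcome: (P5, Basic) with payoffs (6, -1).

(P5, Basic)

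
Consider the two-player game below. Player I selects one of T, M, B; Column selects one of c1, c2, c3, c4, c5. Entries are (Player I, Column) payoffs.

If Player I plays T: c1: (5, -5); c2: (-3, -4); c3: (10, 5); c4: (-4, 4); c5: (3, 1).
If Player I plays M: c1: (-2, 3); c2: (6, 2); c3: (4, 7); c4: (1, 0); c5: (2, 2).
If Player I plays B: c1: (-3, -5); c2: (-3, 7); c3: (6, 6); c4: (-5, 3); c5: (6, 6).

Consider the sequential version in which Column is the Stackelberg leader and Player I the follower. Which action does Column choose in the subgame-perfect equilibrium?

Backward induction with Column moving first.
- c1: Player I compares 5, -2, -3 and picks T; Column would get -5.
- c2: Player I compares -3, 6, -3 and picks M; Column would get 2.
- c3: Player I compares 10, 4, 6 and picks T; Column would get 5.
- c4: Player I compares -4, 1, -5 and picks M; Column would get 0.
- c5: Player I compares 3, 2, 6 and picks B; Column would get 6.
Column's induced payoffs are -5, 2, 5, 0, 6, so Column commits to c5. Subgame-perfect outcome: (B, c5) with payoffs (6, 6).

c5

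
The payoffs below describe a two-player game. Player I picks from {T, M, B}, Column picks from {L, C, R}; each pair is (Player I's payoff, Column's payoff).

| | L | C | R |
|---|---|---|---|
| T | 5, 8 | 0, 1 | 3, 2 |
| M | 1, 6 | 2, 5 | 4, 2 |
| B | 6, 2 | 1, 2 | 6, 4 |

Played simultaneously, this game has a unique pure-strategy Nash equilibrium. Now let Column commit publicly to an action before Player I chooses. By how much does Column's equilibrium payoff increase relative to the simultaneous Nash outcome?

Backward induction with Column moving first.
- L: Player I compares 5, 1, 6 and picks B; Column would get 2.
- C: Player I compares 0, 2, 1 and picks M; Column would get 5.
- R: Player I compares 3, 4, 6 and picks B; Column would get 4.
Among 2, 5, 4, the best is 5 at C. Subgame-perfect outcome: (M, C) with payoffs (2, 5).
Now find the simultaneous Nash equilibrium.
Player I's best replies: L→B; C→M; R→B.
Column's best replies: T→L; M→L; B→R.
The unique mutual best reply is (B, R), giving (6, 4).
Column's commitment gain: 5 − 4 = 1.

1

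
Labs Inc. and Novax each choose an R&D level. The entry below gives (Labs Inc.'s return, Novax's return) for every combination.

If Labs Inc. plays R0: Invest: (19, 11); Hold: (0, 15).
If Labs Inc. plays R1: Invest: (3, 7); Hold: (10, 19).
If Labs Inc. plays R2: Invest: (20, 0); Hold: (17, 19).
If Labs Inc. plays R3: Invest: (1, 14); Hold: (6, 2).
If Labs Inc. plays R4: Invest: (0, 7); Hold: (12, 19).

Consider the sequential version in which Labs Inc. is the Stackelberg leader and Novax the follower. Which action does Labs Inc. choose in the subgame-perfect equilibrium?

Novax best-responds to each possible Labs Inc. move:
- R0: Novax compares 11, 15 and picks Hold; Labs Inc. would get 0.
- R1: Novax compares 7, 19 and picks Hold; Labs Inc. would get 10.
- R2: Novax compares 0, 19 and picks Hold; Labs Inc. would get 17.
- R3: Novax compares 14, 2 and picks Invest; Labs Inc. would get 1.
- R4: Novax compares 7, 19 and picks Hold; Labs Inc. would get 12.
Among 0, 10, 17, 1, 12, the best is 17 at R2. Subgame-perfect outcome: (R2, Hold) with payoffs (17, 19).

R2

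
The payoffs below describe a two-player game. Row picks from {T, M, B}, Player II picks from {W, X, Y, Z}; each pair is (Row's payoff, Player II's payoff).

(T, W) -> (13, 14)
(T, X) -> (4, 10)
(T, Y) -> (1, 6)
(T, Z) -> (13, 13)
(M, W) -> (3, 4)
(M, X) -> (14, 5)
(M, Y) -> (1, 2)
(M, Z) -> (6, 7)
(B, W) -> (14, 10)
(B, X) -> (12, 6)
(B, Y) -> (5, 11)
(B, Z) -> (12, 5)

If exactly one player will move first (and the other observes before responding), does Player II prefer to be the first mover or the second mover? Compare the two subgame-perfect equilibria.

If Row leads: Player II's best replies are T→W, M→Z, B→Y; Row's induced payoffs 13, 6, 5; outcome (T, W), payoffs (13, 14).
If Player II leads: Row's best replies are W→B, X→M, Y→B, Z→T; Player II's induced payoffs 10, 5, 11, 13; outcome (T, Z), payoffs (13, 13).
Player II gets 13 moving first and 14 moving second, so Player II prefers to move second.

second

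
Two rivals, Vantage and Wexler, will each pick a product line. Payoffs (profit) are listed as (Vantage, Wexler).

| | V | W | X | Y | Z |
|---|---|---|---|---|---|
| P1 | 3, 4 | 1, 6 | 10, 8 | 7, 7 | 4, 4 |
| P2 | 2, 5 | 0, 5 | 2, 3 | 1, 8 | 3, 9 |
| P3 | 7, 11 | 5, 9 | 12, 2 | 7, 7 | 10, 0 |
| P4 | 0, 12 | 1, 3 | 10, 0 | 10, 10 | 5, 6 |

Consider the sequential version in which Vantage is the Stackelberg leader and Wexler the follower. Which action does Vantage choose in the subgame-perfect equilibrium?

P1

Solve by backward induction (Vantage leads).
- P1: Wexler compares 4, 6, 8, 7, 4 and picks X; Vantage would get 10.
- P2: Wexler compares 5, 5, 3, 8, 9 and picks Z; Vantage would get 3.
- P3: Wexler compares 11, 9, 2, 7, 0 and picks V; Vantage would get 7.
- P4: Wexler compares 12, 3, 0, 10, 6 and picks V; Vantage would get 0.
Maximizing over 10, 3, 7, 0, Vantage chooses P1. Subgame-perfect outcome: (P1, X) with payoffs (10, 8).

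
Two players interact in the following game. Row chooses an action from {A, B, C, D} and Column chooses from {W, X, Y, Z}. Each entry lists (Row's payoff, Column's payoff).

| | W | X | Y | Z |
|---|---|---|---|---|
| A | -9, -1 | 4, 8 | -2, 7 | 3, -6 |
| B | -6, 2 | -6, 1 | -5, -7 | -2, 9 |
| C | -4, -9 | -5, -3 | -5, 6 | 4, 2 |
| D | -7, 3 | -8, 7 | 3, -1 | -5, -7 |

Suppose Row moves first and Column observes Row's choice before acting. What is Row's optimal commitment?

A

Column best-responds to each possible Row move:
- A: BR = X, leader payoff 4.
- B: BR = Z, leader payoff -2.
- C: BR = Y, leader payoff -5.
- D: BR = X, leader payoff -8.
Maximizing over 4, -2, -5, -8, Row chooses A. Subgame-perfect outcome: (A, X) with payoffs (4, 8).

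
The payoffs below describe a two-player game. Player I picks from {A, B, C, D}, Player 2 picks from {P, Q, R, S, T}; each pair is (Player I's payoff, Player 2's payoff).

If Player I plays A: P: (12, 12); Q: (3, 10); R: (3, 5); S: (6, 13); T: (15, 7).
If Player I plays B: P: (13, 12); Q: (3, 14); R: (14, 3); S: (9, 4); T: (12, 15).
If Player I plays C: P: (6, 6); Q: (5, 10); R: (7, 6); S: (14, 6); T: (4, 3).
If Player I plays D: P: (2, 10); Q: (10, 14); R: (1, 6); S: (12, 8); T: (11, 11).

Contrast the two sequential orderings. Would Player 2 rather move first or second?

second

If Player I leads: Player 2's best replies are A→S, B→T, C→Q, D→Q; Player I's induced payoffs 6, 12, 5, 10; outcome (B, T), payoffs (12, 15).
If Player 2 leads: Player I's best replies are P→B, Q→D, R→B, S→C, T→A; Player 2's induced payoffs 12, 14, 3, 6, 7; outcome (D, Q), payoffs (10, 14).
Player 2 gets 14 moving first and 15 moving second, so Player 2 prefers to move second.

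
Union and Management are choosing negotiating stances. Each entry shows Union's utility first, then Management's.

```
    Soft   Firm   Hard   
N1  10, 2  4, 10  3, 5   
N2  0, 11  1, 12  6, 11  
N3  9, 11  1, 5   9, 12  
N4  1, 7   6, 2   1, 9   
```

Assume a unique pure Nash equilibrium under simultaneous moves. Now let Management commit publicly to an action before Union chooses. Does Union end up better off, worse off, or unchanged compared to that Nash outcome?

unchanged

Solve by backward induction (Management leads).
- Soft: BR = N1, leader payoff 2.
- Firm: BR = N4, leader payoff 2.
- Hard: BR = N3, leader payoff 12.
Management's induced payoffs are 2, 2, 12, so Management commits to Hard. Subgame-perfect outcome: (N3, Hard) with payoffs (9, 12).
Now find the simultaneous Nash equilibrium.
Union's best replies: Soft→N1; Firm→N4; Hard→N3.
Management's best replies: N1→Firm; N2→Firm; N3→Hard; N4→Hard.
Only (N3, Hard) has each player best-responding; Nash payoffs (9, 12).
Union earns 9 sequentially versus 9 at the Nash outcome: unchanged.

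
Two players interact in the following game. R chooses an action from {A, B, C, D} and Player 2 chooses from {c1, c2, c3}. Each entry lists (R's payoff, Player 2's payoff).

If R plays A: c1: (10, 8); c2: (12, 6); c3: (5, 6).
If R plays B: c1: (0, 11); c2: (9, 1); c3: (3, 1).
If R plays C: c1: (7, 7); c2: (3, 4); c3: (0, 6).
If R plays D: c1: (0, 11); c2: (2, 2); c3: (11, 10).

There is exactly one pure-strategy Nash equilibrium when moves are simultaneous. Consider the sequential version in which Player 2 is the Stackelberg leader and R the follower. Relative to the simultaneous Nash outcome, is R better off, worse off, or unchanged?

better off

Work backward from R's decision.
- c1 → R plays A (best of 10, 0, 7, 0); Player 2 gets 8.
- c2 → R plays A (best of 12, 9, 3, 2); Player 2 gets 6.
- c3 → R plays D (best of 5, 3, 0, 11); Player 2 gets 10.
Among 8, 6, 10, the best is 10 at c3. Subgame-perfect outcome: (D, c3) with payoffs (11, 10).
For the simultaneous game, intersect best replies.
R's best replies: c1→A; c2→A; c3→D.
Player 2's best replies: A→c1; B→c1; C→c1; D→c1.
Only (A, c1) has each player best-responding; Nash payoffs (10, 8).
R earns 11 sequentially versus 10 at the Nash outcome: better off.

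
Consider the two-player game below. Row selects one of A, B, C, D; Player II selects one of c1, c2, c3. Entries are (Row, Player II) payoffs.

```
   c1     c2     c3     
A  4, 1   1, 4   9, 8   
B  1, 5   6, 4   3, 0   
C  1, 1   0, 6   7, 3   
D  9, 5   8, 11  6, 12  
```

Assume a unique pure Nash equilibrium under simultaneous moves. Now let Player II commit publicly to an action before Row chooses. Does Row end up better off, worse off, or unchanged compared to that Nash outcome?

Work backward from Row's decision.
- c1: Row compares 4, 1, 1, 9 and picks D; Player II would get 5.
- c2: Row compares 1, 6, 0, 8 and picks D; Player II would get 11.
- c3: Row compares 9, 3, 7, 6 and picks A; Player II would get 8.
Among 5, 11, 8, the best is 11 at c2. Subgame-perfect outcome: (D, c2) with payoffs (8, 11).
Under simultaneous play:
Row's best replies: c1→D; c2→D; c3→A.
Player II's best replies: A→c3; B→c1; C→c2; D→c3.
The unique mutual best reply is (A, c3), giving (9, 8).
Row earns 8 sequentially versus 9 at the Nash outcome: worse off.

worse off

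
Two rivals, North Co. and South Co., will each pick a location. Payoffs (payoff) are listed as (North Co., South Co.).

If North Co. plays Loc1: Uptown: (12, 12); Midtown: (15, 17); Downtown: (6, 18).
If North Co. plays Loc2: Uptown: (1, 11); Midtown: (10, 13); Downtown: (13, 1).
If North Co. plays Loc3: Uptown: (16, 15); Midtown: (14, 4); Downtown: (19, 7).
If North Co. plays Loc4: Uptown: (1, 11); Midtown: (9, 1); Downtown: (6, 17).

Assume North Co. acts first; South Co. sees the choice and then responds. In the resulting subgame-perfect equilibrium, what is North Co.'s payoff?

16

Backward induction with North Co. moving first.
- Loc1 → South Co. plays Downtown (best of 12, 17, 18); North Co. gets 6.
- Loc2 → South Co. plays Midtown (best of 11, 13, 1); North Co. gets 10.
- Loc3 → South Co. plays Uptown (best of 15, 4, 7); North Co. gets 16.
- Loc4 → South Co. plays Downtown (best of 11, 1, 17); North Co. gets 6.
Among 6, 10, 16, 6, the best is 16 at Loc3. Subgame-perfect outcome: (Loc3, Uptown) with payoffs (16, 15).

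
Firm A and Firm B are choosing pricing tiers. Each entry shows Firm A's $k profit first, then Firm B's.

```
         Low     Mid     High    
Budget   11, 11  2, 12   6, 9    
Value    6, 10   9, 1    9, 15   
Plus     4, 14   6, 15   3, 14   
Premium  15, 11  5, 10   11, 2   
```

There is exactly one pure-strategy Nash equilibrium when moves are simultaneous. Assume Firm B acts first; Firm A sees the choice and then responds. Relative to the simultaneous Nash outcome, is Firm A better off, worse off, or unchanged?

Work backward from Firm A's decision.
- Low → Firm A plays Premium (best of 11, 6, 4, 15); Firm B gets 11.
- Mid → Firm A plays Value (best of 2, 9, 6, 5); Firm B gets 1.
- High → Firm A plays Premium (best of 6, 9, 3, 11); Firm B gets 2.
Maximizing over 11, 1, 2, Firm B chooses Low. Subgame-perfect outcome: (Premium, Low) with payoffs (15, 11).
Now find the simultaneous Nash equilibrium.
Firm A's best replies: Low→Premium; Mid→Value; High→Premium.
Firm B's best replies: Budget→Mid; Value→High; Plus→Mid; Premium→Low.
Only (Premium, Low) has each player best-responding; Nash payoffs (15, 11).
Firm A earns 15 sequentially versus 15 at the Nash outcome: unchanged.

unchanged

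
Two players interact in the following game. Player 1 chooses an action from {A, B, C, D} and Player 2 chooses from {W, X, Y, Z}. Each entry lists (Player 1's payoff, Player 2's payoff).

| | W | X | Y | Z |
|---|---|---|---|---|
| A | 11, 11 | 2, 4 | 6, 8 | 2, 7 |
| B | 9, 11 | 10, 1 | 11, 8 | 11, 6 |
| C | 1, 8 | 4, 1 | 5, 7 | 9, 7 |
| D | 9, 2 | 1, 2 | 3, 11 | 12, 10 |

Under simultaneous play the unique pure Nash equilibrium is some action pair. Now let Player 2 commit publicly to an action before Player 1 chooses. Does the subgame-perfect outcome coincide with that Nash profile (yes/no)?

yes

Solve by backward induction (Player 2 leads).
- W: BR = A, leader payoff 11.
- X: BR = B, leader payoff 1.
- Y: BR = B, leader payoff 8.
- Z: BR = D, leader payoff 10.
Among 11, 1, 8, 10, the best is 11 at W. Subgame-perfect outcome: (A, W) with payoffs (11, 11).
For the simultaneous game, intersect best replies.
Player 1's best replies: W→A; X→B; Y→B; Z→D.
Player 2's best replies: A→W; B→W; C→W; D→Y.
Only (A, W) has each player best-responding; Nash payoffs (11, 11).
Sequential outcome (A, W) coincides with the Nash profile (A, W).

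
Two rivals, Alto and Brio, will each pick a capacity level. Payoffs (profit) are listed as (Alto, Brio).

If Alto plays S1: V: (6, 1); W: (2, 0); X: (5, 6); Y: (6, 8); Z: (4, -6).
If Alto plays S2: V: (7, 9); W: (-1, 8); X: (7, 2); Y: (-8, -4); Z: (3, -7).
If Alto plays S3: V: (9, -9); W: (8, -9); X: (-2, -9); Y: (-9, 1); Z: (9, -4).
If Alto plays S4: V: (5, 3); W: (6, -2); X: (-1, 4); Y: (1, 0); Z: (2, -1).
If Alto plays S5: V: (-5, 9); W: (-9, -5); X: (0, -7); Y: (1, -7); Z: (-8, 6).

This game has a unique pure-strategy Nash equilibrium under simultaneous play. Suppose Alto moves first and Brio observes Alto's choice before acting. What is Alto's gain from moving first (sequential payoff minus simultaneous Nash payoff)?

Brio best-responds to each possible Alto move:
- S1: Brio compares 1, 0, 6, 8, -6 and picks Y; Alto would get 6.
- S2: Brio compares 9, 8, 2, -4, -7 and picks V; Alto would get 7.
- S3: Brio compares -9, -9, -9, 1, -4 and picks Y; Alto would get -9.
- S4: Brio compares 3, -2, 4, 0, -1 and picks X; Alto would get -1.
- S5: Brio compares 9, -5, -7, -7, 6 and picks V; Alto would get -5.
Among 6, 7, -9, -1, -5, the best is 7 at S2. Subgame-perfect outcome: (S2, V) with payoffs (7, 9).
Now find the simultaneous Nash equilibrium.
Alto's best replies: V→S3; W→S3; X→S2; Y→S1; Z→S3.
Brio's best replies: S1→Y; S2→V; S3→Y; S4→X; S5→V.
The unique mutual best reply is (S1, Y), giving (6, 8).
Alto's commitment gain: 7 − 6 = 1.

1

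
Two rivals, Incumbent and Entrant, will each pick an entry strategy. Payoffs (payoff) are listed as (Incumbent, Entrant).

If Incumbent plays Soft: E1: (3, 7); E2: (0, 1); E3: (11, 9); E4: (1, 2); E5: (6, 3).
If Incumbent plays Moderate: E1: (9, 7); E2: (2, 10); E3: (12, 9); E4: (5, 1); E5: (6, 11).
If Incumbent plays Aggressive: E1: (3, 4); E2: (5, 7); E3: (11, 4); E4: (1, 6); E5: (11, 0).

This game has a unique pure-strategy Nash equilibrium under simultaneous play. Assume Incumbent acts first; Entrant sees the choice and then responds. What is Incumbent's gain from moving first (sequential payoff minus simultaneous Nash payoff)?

6

Entrant best-responds to each possible Incumbent move:
- Soft → Entrant plays E3 (best of 7, 1, 9, 2, 3); Incumbent gets 11.
- Moderate → Entrant plays E5 (best of 7, 10, 9, 1, 11); Incumbent gets 6.
- Aggressive → Entrant plays E2 (best of 4, 7, 4, 6, 0); Incumbent gets 5.
Incumbent's induced payoffs are 11, 6, 5, so Incumbent commits to Soft. Subgame-perfect outcome: (Soft, E3) with payoffs (11, 9).
Under simultaneous play:
Incumbent's best replies: E1→Moderate; E2→Aggressive; E3→Moderate; E4→Moderate; E5→Aggressive.
Entrant's best replies: Soft→E3; Moderate→E5; Aggressive→E2.
Only (Aggressive, E2) has each player best-responding; Nash payoffs (5, 7).
Incumbent's commitment gain: 11 − 5 = 6.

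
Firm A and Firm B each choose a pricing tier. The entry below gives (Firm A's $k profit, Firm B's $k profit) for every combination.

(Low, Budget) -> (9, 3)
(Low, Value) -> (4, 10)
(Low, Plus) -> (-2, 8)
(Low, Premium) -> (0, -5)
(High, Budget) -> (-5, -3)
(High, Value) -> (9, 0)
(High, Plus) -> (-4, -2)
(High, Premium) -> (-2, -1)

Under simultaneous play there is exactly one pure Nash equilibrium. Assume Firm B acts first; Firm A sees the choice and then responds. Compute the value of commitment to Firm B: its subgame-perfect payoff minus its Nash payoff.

8

Solve by backward induction (Firm B leads).
- Budget → Firm A plays Low (best of 9, -5); Firm B gets 3.
- Value → Firm A plays High (best of 4, 9); Firm B gets 0.
- Plus → Firm A plays Low (best of -2, -4); Firm B gets 8.
- Premium → Firm A plays Low (best of 0, -2); Firm B gets -5.
Among 3, 0, 8, -5, the best is 8 at Plus. Subgame-perfect outcome: (Low, Plus) with payoffs (-2, 8).
Under simultaneous play:
Firm A's best replies: Budget→Low; Value→High; Plus→Low; Premium→Low.
Firm B's best replies: Low→Value; High→Value.
Only (High, Value) has each player best-responding; Nash payoffs (9, 0).
Firm B's commitment gain: 8 − 0 = 8.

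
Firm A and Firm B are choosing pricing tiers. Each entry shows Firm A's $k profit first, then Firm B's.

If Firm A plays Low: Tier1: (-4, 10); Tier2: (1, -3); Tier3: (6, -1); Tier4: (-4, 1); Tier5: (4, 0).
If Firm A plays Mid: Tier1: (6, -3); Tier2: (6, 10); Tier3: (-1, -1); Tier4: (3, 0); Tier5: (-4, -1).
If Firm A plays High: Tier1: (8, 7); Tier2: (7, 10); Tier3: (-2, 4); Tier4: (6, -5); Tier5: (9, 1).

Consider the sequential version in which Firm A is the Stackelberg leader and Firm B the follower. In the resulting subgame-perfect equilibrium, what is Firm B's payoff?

Backward induction with Firm A moving first.
- Low: BR = Tier1, leader payoff -4.
- Mid: BR = Tier2, leader payoff 6.
- High: BR = Tier2, leader payoff 7.
Among -4, 6, 7, the best is 7 at High. Subgame-perfect outcome: (High, Tier2) with payoffs (7, 10).

10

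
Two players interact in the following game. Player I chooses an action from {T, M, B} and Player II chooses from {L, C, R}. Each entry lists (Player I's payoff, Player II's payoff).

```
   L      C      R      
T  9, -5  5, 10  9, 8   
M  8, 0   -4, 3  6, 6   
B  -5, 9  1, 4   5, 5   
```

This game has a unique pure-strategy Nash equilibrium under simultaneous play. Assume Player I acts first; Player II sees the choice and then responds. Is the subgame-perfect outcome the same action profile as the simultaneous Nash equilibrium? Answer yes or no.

Solve by backward induction (Player I leads).
- T: BR = C, leader payoff 5.
- M: BR = R, leader payoff 6.
- B: BR = L, leader payoff -5.
Among 5, 6, -5, the best is 6 at M. Subgame-perfect outcome: (M, R) with payoffs (6, 6).
Now find the simultaneous Nash equilibrium.
Player I's best replies: L→T; C→T; R→T.
Player II's best replies: T→C; M→R; B→L.
Only (T, C) has each player best-responding; Nash payoffs (5, 10).
Sequential outcome (M, R) differs from the Nash profile (T, C).

no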